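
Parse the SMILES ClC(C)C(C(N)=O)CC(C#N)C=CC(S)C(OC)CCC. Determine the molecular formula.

C15H25ClN2O2S

Walk through each heavy atom and fill implicit hydrogens from standard valence (C 4, N 3, O 2, S 2, halogen 1):
  atom 1: Cl (halogen, monovalent) → 0 H
  atom 2: C, bond orders sum to 3 (valence 4) → 1 H
  atom 3: C, bond orders sum to 1 (valence 4) → 3 H
  atom 4: C, bond orders sum to 3 (valence 4) → 1 H
  atom 5: C, bond orders sum to 4 (valence 4) → 0 H
  atom 6: N, bond orders sum to 1 (valence 3) → 2 H
  atom 7: O, bond orders sum to 2 (valence 2) → 0 H
  atom 8: C, bond orders sum to 2 (valence 4) → 2 H
  atom 9: C, bond orders sum to 3 (valence 4) → 1 H
  atom 10: C, bond orders sum to 4 (valence 4) → 0 H
  atom 11: N, bond orders sum to 3 (valence 3) → 0 H
  atom 12: C, bond orders sum to 3 (valence 4) → 1 H
  atom 13: C, bond orders sum to 3 (valence 4) → 1 H
  atom 14: C, bond orders sum to 3 (valence 4) → 1 H
  atom 15: S, bond orders sum to 1 (valence 2) → 1 H
  atom 16: C, bond orders sum to 3 (valence 4) → 1 H
  atom 17: O, bond orders sum to 2 (valence 2) → 0 H
  atom 18: C, bond orders sum to 1 (valence 4) → 3 H
  atom 19: C, bond orders sum to 2 (valence 4) → 2 H
  atom 20: C, bond orders sum to 2 (valence 4) → 2 H
  atom 21: C, bond orders sum to 1 (valence 4) → 3 H
Totals → C:15, H:25, Cl:1, N:2, O:2, S:1.
In Hill order: C15H25ClN2O2S.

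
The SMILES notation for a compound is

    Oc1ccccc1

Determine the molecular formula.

Walk through each heavy atom and fill implicit hydrogens from standard valence (C 4, N 3, O 2, S 2, halogen 1); for lowercase aromatic atoms, an aromatic c carries 1 H when it has two neighbours and 0 H with three, and aromatic n carries 0 H:
  atom 1: O, bond orders sum to 1 (valence 2) → 1 H
  atom 2: aromatic c, 3 neighbours → 0 H
  atom 3: aromatic c, 2 neighbours → 1 H
  atom 4: aromatic c, 2 neighbours → 1 H
  atom 5: aromatic c, 2 neighbours → 1 H
  atom 6: aromatic c, 2 neighbours → 1 H
  atom 7: aromatic c, 2 neighbours → 1 H
Totals → C:6, H:6, O:1.

C6H6O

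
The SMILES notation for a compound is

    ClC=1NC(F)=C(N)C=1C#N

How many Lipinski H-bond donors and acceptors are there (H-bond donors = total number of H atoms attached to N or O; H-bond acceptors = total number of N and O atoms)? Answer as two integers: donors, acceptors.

Donors: find every N or O and count the H atoms it carries.
  atom 3 (N): bond orders sum to 2 → 1 H
  atom 7 (N): bond orders sum to 1 → 2 H
  atom 10 (N): bond orders sum to 3 → 0 H
Lipinski HBD = 3.
Acceptors: N atoms = 3, O atoms = 0 → HBA = 3.

3, 3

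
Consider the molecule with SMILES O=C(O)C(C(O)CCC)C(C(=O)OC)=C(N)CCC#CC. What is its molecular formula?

C15H23NO5

Walk through each heavy atom and fill implicit hydrogens from standard valence (C 4, N 3, O 2, S 2, halogen 1):
  atom 1: O, bond orders sum to 2 (valence 2) → 0 H
  atom 2: C, bond orders sum to 4 (valence 4) → 0 H
  atom 3: O, bond orders sum to 1 (valence 2) → 1 H
  atom 4: C, bond orders sum to 3 (valence 4) → 1 H
  atom 5: C, bond orders sum to 3 (valence 4) → 1 H
  atom 6: O, bond orders sum to 1 (valence 2) → 1 H
  atom 7: C, bond orders sum to 2 (valence 4) → 2 H
  atom 8: C, bond orders sum to 2 (valence 4) → 2 H
  atom 9: C, bond orders sum to 1 (valence 4) → 3 H
  atom 10: C, bond orders sum to 4 (valence 4) → 0 H
  atom 11: C, bond orders sum to 4 (valence 4) → 0 H
  atom 12: O, bond orders sum to 2 (valence 2) → 0 H
  atom 13: O, bond orders sum to 2 (valence 2) → 0 H
  atom 14: C, bond orders sum to 1 (valence 4) → 3 H
  atom 15: C, bond orders sum to 4 (valence 4) → 0 H
  atom 16: N, bond orders sum to 1 (valence 3) → 2 H
  atom 17: C, bond orders sum to 2 (valence 4) → 2 H
  atom 18: C, bond orders sum to 2 (valence 4) → 2 H
  atom 19: C, bond orders sum to 4 (valence 4) → 0 H
  atom 20: C, bond orders sum to 4 (valence 4) → 0 H
  atom 21: C, bond orders sum to 1 (valence 4) → 3 H
Totals → C:15, H:23, N:1, O:5.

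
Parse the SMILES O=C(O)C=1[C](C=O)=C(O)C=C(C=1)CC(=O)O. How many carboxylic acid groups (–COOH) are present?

2

The carboxylic acid motif appears at heavy-atom positions 2, 14 in the SMILES.
Other groups present: 1 aldehyde, 1 hydroxyl.
Carboxylic acid count: 2.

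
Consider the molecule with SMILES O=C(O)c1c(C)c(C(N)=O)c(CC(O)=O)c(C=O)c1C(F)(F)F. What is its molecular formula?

Walk through each heavy atom and fill implicit hydrogens from standard valence (C 4, N 3, O 2, S 2, halogen 1); for lowercase aromatic atoms, an aromatic c carries 1 H when it has two neighbours and 0 H with three, and aromatic n carries 0 H:
  atom 1: O, bond orders sum to 2 (valence 2) → 0 H
  atom 2: C, bond orders sum to 4 (valence 4) → 0 H
  atom 3: O, bond orders sum to 1 (valence 2) → 1 H
  atom 4: aromatic c, 3 neighbours → 0 H
  atom 5: aromatic c, 3 neighbours → 0 H
  atom 6: C, bond orders sum to 1 (valence 4) → 3 H
  atom 7: aromatic c, 3 neighbours → 0 H
  atom 8: C, bond orders sum to 4 (valence 4) → 0 H
  atom 9: N, bond orders sum to 1 (valence 3) → 2 H
  atom 10: O, bond orders sum to 2 (valence 2) → 0 H
  atom 11: aromatic c, 3 neighbours → 0 H
  atom 12: C, bond orders sum to 2 (valence 4) → 2 H
  atom 13: C, bond orders sum to 4 (valence 4) → 0 H
  atom 14: O, bond orders sum to 1 (valence 2) → 1 H
  atom 15: O, bond orders sum to 2 (valence 2) → 0 H
  atom 16: aromatic c, 3 neighbours → 0 H
  atom 17: C, bond orders sum to 3 (valence 4) → 1 H
  atom 18: O, bond orders sum to 2 (valence 2) → 0 H
  atom 19: aromatic c, 3 neighbours → 0 H
  atom 20: C, bond orders sum to 4 (valence 4) → 0 H
  atom 21: F (halogen, monovalent) → 0 H
  atom 22: F (halogen, monovalent) → 0 H
  atom 23: F (halogen, monovalent) → 0 H
Totals → C:13, H:10, F:3, N:1, O:6.
In Hill order: C13H10F3NO6.

C13H10F3NO6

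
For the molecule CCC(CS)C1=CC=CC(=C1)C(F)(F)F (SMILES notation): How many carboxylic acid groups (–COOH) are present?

0

Scan the SMILES for the carboxylic acid motif — none present.
Groups that are present: 1 thiol.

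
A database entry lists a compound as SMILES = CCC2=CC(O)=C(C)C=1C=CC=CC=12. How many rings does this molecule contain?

2

In SMILES, each pair of matching ring-closure digits denotes one ring-closing bond; the number of such bonds equals the number of independent rings.
Ring-closure bonds here: 2.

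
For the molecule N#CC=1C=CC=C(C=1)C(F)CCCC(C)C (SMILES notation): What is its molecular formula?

Walk through each heavy atom and fill implicit hydrogens from standard valence (C 4, N 3, O 2, S 2, halogen 1):
  atom 1: N, bond orders sum to 3 (valence 3) → 0 H
  atom 2: C, bond orders sum to 4 (valence 4) → 0 H
  atom 3: C, bond orders sum to 4 (valence 4) → 0 H
  atom 4: C, bond orders sum to 3 (valence 4) → 1 H
  atom 5: C, bond orders sum to 3 (valence 4) → 1 H
  atom 6: C, bond orders sum to 3 (valence 4) → 1 H
  atom 7: C, bond orders sum to 4 (valence 4) → 0 H
  atom 8: C, bond orders sum to 3 (valence 4) → 1 H
  atom 9: C, bond orders sum to 3 (valence 4) → 1 H
  atom 10: F (halogen, monovalent) → 0 H
  atom 11: C, bond orders sum to 2 (valence 4) → 2 H
  atom 12: C, bond orders sum to 2 (valence 4) → 2 H
  atom 13: C, bond orders sum to 2 (valence 4) → 2 H
  atom 14: C, bond orders sum to 3 (valence 4) → 1 H
  atom 15: C, bond orders sum to 1 (valence 4) → 3 H
  atom 16: C, bond orders sum to 1 (valence 4) → 3 H
Totals → C:14, H:18, F:1, N:1.

C14H18FN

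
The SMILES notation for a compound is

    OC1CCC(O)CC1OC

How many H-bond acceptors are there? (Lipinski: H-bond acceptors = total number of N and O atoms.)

3

N atoms: 0; O atoms: 3.
Lipinski HBA = 0 + 3 = 3.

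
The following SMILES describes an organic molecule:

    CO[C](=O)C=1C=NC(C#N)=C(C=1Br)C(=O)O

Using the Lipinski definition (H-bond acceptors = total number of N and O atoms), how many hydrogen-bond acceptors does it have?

6

N atoms: 2; O atoms: 4.
Lipinski HBA = 2 + 4 = 6.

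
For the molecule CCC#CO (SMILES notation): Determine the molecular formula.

C4H6O

Walk through each heavy atom and fill implicit hydrogens from standard valence (C 4, N 3, O 2, S 2, halogen 1):
  atom 1: C, bond orders sum to 1 (valence 4) → 3 H
  atom 2: C, bond orders sum to 2 (valence 4) → 2 H
  atom 3: C, bond orders sum to 4 (valence 4) → 0 H
  atom 4: C, bond orders sum to 4 (valence 4) → 0 H
  atom 5: O, bond orders sum to 1 (valence 2) → 1 H
Totals → C:4, H:6, O:1.
In Hill order: C4H6O.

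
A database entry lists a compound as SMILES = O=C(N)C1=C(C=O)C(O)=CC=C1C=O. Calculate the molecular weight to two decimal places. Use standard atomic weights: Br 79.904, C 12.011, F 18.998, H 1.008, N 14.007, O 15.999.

193.16 g/mol

First, the molecular formula is C9H7NO4 (counting implicit H from valence).
  C: 9 × 12.011 = 108.099
  H: 7 × 1.008 = 7.056
  N: 1 × 14.007 = 14.007
  O: 4 × 15.999 = 63.996
Sum: 9×12.011 + 7×1.008 + 1×14.007 + 4×15.999 = 193.158 → 193.16 g/mol.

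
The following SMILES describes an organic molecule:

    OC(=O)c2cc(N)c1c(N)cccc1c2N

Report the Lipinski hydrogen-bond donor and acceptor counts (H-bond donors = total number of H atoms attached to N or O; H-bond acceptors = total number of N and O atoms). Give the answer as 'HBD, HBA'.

7, 5

Donors: find every N or O and count the H atoms it carries.
  atom 1 (O): bond orders sum to 1 → 1 H
  atom 3 (O): bond orders sum to 2 → 0 H
  atom 7 (N): bond orders sum to 1 → 2 H
  atom 10 (N): bond orders sum to 1 → 2 H
  atom 16 (N): bond orders sum to 1 → 2 H
Lipinski HBD = 7.
Acceptors: N atoms = 3, O atoms = 2 → HBA = 5.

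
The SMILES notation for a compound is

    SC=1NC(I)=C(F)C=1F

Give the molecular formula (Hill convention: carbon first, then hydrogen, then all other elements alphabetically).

Walk through each heavy atom and fill implicit hydrogens from standard valence (C 4, N 3, O 2, S 2, halogen 1):
  atom 1: S, bond orders sum to 1 (valence 2) → 1 H
  atom 2: C, bond orders sum to 4 (valence 4) → 0 H
  atom 3: N, bond orders sum to 2 (valence 3) → 1 H
  atom 4: C, bond orders sum to 4 (valence 4) → 0 H
  atom 5: I (halogen, monovalent) → 0 H
  atom 6: C, bond orders sum to 4 (valence 4) → 0 H
  atom 7: F (halogen, monovalent) → 0 H
  atom 8: C, bond orders sum to 4 (valence 4) → 0 H
  atom 9: F (halogen, monovalent) → 0 H
Totals → C:4, H:2, F:2, I:1, N:1, S:1.

C4H2F2INS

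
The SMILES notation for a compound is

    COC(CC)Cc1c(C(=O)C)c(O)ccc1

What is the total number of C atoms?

13

Count every carbon token in the SMILES (each C, including those in ring-closure positions and inside branches).
Carbon count: 13.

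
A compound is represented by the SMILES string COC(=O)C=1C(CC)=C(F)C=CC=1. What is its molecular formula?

C10H11FO2

Walk through each heavy atom and fill implicit hydrogens from standard valence (C 4, N 3, O 2, S 2, halogen 1):
  atom 1: C, bond orders sum to 1 (valence 4) → 3 H
  atom 2: O, bond orders sum to 2 (valence 2) → 0 H
  atom 3: C, bond orders sum to 4 (valence 4) → 0 H
  atom 4: O, bond orders sum to 2 (valence 2) → 0 H
  atom 5: C, bond orders sum to 4 (valence 4) → 0 H
  atom 6: C, bond orders sum to 4 (valence 4) → 0 H
  atom 7: C, bond orders sum to 2 (valence 4) → 2 H
  atom 8: C, bond orders sum to 1 (valence 4) → 3 H
  atom 9: C, bond orders sum to 4 (valence 4) → 0 H
  atom 10: F (halogen, monovalent) → 0 H
  atom 11: C, bond orders sum to 3 (valence 4) → 1 H
  atom 12: C, bond orders sum to 3 (valence 4) → 1 H
  atom 13: C, bond orders sum to 3 (valence 4) → 1 H
Totals → C:10, H:11, F:1, O:2.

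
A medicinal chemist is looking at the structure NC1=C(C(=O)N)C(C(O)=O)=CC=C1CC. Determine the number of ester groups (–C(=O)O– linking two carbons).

Scan the SMILES for the ester motif — none present.
Groups that are present: 1 amide, 1 carboxylic acid, 1 primary amine.

0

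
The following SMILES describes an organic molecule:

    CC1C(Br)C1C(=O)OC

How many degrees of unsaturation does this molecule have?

2

Degree of unsaturation = (number of rings) + (number of π bonds).
Ring closures in the SMILES: 1.
π bonds: 1 double bond (each 1 DoU) → 1 DoU from unsaturation.
Total DoU = 1 + 1 = 2.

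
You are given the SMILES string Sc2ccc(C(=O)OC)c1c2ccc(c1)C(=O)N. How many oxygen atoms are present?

3

Scan the SMILES for O atoms (remember two-letter symbols like Cl and Br are single atoms).
Oxygen count: 3.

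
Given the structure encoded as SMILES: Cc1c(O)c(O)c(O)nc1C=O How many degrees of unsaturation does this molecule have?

Molecular formula: C7H7NO4.
DoU = (2C + 2 + N − H − X) / 2, where X is the halogen count and O/S are ignored.
    = (2·7 + 2 + 1 − 7 − 0) / 2 = 10 / 2 = 5.

5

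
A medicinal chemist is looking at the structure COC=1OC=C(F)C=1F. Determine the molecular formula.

C5H4F2O2

Walk through each heavy atom and fill implicit hydrogens from standard valence (C 4, N 3, O 2, S 2, halogen 1):
  atom 1: C, bond orders sum to 1 (valence 4) → 3 H
  atom 2: O, bond orders sum to 2 (valence 2) → 0 H
  atom 3: C, bond orders sum to 4 (valence 4) → 0 H
  atom 4: O, bond orders sum to 2 (valence 2) → 0 H
  atom 5: C, bond orders sum to 3 (valence 4) → 1 H
  atom 6: C, bond orders sum to 4 (valence 4) → 0 H
  atom 7: F (halogen, monovalent) → 0 H
  atom 8: C, bond orders sum to 4 (valence 4) → 0 H
  atom 9: F (halogen, monovalent) → 0 H
Totals → C:5, H:4, F:2, O:2.
In Hill order: C5H4F2O2.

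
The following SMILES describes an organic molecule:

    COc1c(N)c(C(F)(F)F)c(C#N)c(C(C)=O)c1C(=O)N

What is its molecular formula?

Walk through each heavy atom and fill implicit hydrogens from standard valence (C 4, N 3, O 2, S 2, halogen 1); for lowercase aromatic atoms, an aromatic c carries 1 H when it has two neighbours and 0 H with three, and aromatic n carries 0 H:
  atom 1: C, bond orders sum to 1 (valence 4) → 3 H
  atom 2: O, bond orders sum to 2 (valence 2) → 0 H
  atom 3: aromatic c, 3 neighbours → 0 H
  atom 4: aromatic c, 3 neighbours → 0 H
  atom 5: N, bond orders sum to 1 (valence 3) → 2 H
  atom 6: aromatic c, 3 neighbours → 0 H
  atom 7: C, bond orders sum to 4 (valence 4) → 0 H
  atom 8: F (halogen, monovalent) → 0 H
  atom 9: F (halogen, monovalent) → 0 H
  atom 10: F (halogen, monovalent) → 0 H
  atom 11: aromatic c, 3 neighbours → 0 H
  atom 12: C, bond orders sum to 4 (valence 4) → 0 H
  atom 13: N, bond orders sum to 3 (valence 3) → 0 H
  atom 14: aromatic c, 3 neighbours → 0 H
  atom 15: C, bond orders sum to 4 (valence 4) → 0 H
  atom 16: C, bond orders sum to 1 (valence 4) → 3 H
  atom 17: O, bond orders sum to 2 (valence 2) → 0 H
  atom 18: aromatic c, 3 neighbours → 0 H
  atom 19: C, bond orders sum to 4 (valence 4) → 0 H
  atom 20: O, bond orders sum to 2 (valence 2) → 0 H
  atom 21: N, bond orders sum to 1 (valence 3) → 2 H
Totals → C:12, H:10, F:3, N:3, O:3.

C12H10F3N3O3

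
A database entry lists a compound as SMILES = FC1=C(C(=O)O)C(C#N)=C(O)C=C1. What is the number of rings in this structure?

In SMILES, each pair of matching ring-closure digits denotes one ring-closing bond; the number of such bonds equals the number of independent rings.
Ring-closure bonds here: 1.

1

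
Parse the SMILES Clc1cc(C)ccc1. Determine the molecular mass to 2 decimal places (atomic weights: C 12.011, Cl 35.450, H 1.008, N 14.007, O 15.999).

126.58 g/mol

First, the molecular formula is C7H7Cl (counting implicit H from valence).
  C: 7 × 12.011 = 84.077
  Cl: 1 × 35.450 = 35.450
  H: 7 × 1.008 = 7.056
Sum: 7×12.011 + 1×35.450 + 7×1.008 = 126.583 → 126.58 g/mol.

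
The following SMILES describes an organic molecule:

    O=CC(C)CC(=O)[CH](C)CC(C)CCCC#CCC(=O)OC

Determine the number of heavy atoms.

22

Every atom symbol written in the SMILES (organic subset) is one heavy atom; implicit H are not written.
Heavy atoms by element → C:18, O:4.
Total: 22.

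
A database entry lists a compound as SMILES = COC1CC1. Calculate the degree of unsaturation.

Degree of unsaturation = (number of rings) + (number of π bonds).
Ring closures in the SMILES: 1.
π bonds: none → 0 DoU from unsaturation.
Total DoU = 1 + 0 = 1.

1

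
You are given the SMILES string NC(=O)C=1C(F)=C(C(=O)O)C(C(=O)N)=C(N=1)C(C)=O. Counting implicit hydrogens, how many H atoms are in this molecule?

Walk through each heavy atom and fill implicit hydrogens from standard valence (C 4, N 3, O 2, S 2, halogen 1):
  atom 1: N, bond orders sum to 1 (valence 3) → 2 H
  atom 2: C, bond orders sum to 4 (valence 4) → 0 H
  atom 3: O, bond orders sum to 2 (valence 2) → 0 H
  atom 4: C, bond orders sum to 4 (valence 4) → 0 H
  atom 5: C, bond orders sum to 4 (valence 4) → 0 H
  atom 6: F (halogen, monovalent) → 0 H
  atom 7: C, bond orders sum to 4 (valence 4) → 0 H
  atom 8: C, bond orders sum to 4 (valence 4) → 0 H
  atom 9: O, bond orders sum to 2 (valence 2) → 0 H
  atom 10: O, bond orders sum to 1 (valence 2) → 1 H
  atom 11: C, bond orders sum to 4 (valence 4) → 0 H
  atom 12: C, bond orders sum to 4 (valence 4) → 0 H
  atom 13: O, bond orders sum to 2 (valence 2) → 0 H
  atom 14: N, bond orders sum to 1 (valence 3) → 2 H
  atom 15: C, bond orders sum to 4 (valence 4) → 0 H
  atom 16: N, bond orders sum to 3 (valence 3) → 0 H
  atom 17: C, bond orders sum to 4 (valence 4) → 0 H
  atom 18: C, bond orders sum to 1 (valence 4) → 3 H
  atom 19: O, bond orders sum to 2 (valence 2) → 0 H
Total hydrogens: 8.

8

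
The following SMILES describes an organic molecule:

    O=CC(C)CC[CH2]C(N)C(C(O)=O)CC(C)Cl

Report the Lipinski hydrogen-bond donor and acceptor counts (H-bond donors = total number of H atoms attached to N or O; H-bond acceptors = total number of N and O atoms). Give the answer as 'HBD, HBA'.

3, 4

Donors: find every N or O and count the H atoms it carries.
  atom 1 (O): bond orders sum to 2 → 0 H
  atom 9 (N): bond orders sum to 1 → 2 H
  atom 12 (O): bond orders sum to 1 → 1 H
  atom 13 (O): bond orders sum to 2 → 0 H
Lipinski HBD = 3.
Acceptors: N atoms = 1, O atoms = 3 → HBA = 4.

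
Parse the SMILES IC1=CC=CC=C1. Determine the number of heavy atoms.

7

Every atom symbol written in the SMILES (organic subset) is one heavy atom; implicit H are not written.
Heavy atoms by element → C:6, I:1.
Total: 7.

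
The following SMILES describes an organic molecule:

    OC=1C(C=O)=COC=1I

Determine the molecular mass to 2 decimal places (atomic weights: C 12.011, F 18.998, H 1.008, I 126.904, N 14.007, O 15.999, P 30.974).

First, the molecular formula is C5H3IO3 (counting implicit H from valence).
  C: 5 × 12.011 = 60.055
  H: 3 × 1.008 = 3.024
  I: 1 × 126.904 = 126.904
  O: 3 × 15.999 = 47.997
Sum: 5×12.011 + 3×1.008 + 1×126.904 + 3×15.999 = 237.980 → 237.98 g/mol.

237.98 g/mol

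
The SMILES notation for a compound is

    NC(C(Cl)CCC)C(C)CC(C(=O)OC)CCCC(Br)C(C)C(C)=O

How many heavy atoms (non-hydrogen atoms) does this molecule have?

Every atom symbol written in the SMILES (organic subset) is one heavy atom; implicit H are not written.
Heavy atoms by element → Br:1, C:19, Cl:1, N:1, O:3.
Total: 25.

25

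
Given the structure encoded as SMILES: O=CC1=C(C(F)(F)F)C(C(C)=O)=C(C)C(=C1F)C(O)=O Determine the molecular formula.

C12H8F4O4

Walk through each heavy atom and fill implicit hydrogens from standard valence (C 4, N 3, O 2, S 2, halogen 1):
  atom 1: O, bond orders sum to 2 (valence 2) → 0 H
  atom 2: C, bond orders sum to 3 (valence 4) → 1 H
  atom 3: C, bond orders sum to 4 (valence 4) → 0 H
  atom 4: C, bond orders sum to 4 (valence 4) → 0 H
  atom 5: C, bond orders sum to 4 (valence 4) → 0 H
  atom 6: F (halogen, monovalent) → 0 H
  atom 7: F (halogen, monovalent) → 0 H
  atom 8: F (halogen, monovalent) → 0 H
  atom 9: C, bond orders sum to 4 (valence 4) → 0 H
  atom 10: C, bond orders sum to 4 (valence 4) → 0 H
  atom 11: C, bond orders sum to 1 (valence 4) → 3 H
  atom 12: O, bond orders sum to 2 (valence 2) → 0 H
  atom 13: C, bond orders sum to 4 (valence 4) → 0 H
  atom 14: C, bond orders sum to 1 (valence 4) → 3 H
  atom 15: C, bond orders sum to 4 (valence 4) → 0 H
  atom 16: C, bond orders sum to 4 (valence 4) → 0 H
  atom 17: F (halogen, monovalent) → 0 H
  atom 18: C, bond orders sum to 4 (valence 4) → 0 H
  atom 19: O, bond orders sum to 1 (valence 2) → 1 H
  atom 20: O, bond orders sum to 2 (valence 2) → 0 H
Totals → C:12, H:8, F:4, O:4.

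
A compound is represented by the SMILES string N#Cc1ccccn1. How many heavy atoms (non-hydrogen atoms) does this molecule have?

8

Every atom symbol written in the SMILES (organic subset) is one heavy atom; implicit H are not written.
Heavy atoms by element → C:6, N:2.
Total: 8.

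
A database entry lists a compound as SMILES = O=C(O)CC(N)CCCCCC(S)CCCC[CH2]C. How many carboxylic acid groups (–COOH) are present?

The carboxylic acid motif appears at heavy-atom position 2 in the SMILES.
Other groups present: 1 primary amine, 1 thiol.
Carboxylic acid count: 1.

1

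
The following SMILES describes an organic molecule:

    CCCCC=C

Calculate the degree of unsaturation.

Degree of unsaturation = (number of rings) + (number of π bonds).
Ring closures in the SMILES: 0.
π bonds: 1 double bond (each 1 DoU) → 1 DoU from unsaturation.
Total DoU = 0 + 1 = 1.

1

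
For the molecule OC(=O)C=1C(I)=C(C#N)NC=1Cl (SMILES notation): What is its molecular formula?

Walk through each heavy atom and fill implicit hydrogens from standard valence (C 4, N 3, O 2, S 2, halogen 1):
  atom 1: O, bond orders sum to 1 (valence 2) → 1 H
  atom 2: C, bond orders sum to 4 (valence 4) → 0 H
  atom 3: O, bond orders sum to 2 (valence 2) → 0 H
  atom 4: C, bond orders sum to 4 (valence 4) → 0 H
  atom 5: C, bond orders sum to 4 (valence 4) → 0 H
  atom 6: I (halogen, monovalent) → 0 H
  atom 7: C, bond orders sum to 4 (valence 4) → 0 H
  atom 8: C, bond orders sum to 4 (valence 4) → 0 H
  atom 9: N, bond orders sum to 3 (valence 3) → 0 H
  atom 10: N, bond orders sum to 2 (valence 3) → 1 H
  atom 11: C, bond orders sum to 4 (valence 4) → 0 H
  atom 12: Cl (halogen, monovalent) → 0 H
Totals → C:6, H:2, Cl:1, I:1, N:2, O:2.
In Hill order: C6H2ClIN2O2.

C6H2ClIN2O2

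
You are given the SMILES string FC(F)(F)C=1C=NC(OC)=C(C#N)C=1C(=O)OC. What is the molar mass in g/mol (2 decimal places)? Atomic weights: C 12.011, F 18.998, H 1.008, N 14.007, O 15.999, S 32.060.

260.17 g/mol

First, the molecular formula is C10H7F3N2O3 (counting implicit H from valence).
  C: 10 × 12.011 = 120.110
  F: 3 × 18.998 = 56.994
  H: 7 × 1.008 = 7.056
  N: 2 × 14.007 = 28.014
  O: 3 × 15.999 = 47.997
Sum: 10×12.011 + 3×18.998 + 7×1.008 + 2×14.007 + 3×15.999 = 260.171 → 260.17 g/mol.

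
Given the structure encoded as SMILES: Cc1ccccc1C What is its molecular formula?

Walk through each heavy atom and fill implicit hydrogens from standard valence (C 4, N 3, O 2, S 2, halogen 1); for lowercase aromatic atoms, an aromatic c carries 1 H when it has two neighbours and 0 H with three, and aromatic n carries 0 H:
  atom 1: C, bond orders sum to 1 (valence 4) → 3 H
  atom 2: aromatic c, 3 neighbours → 0 H
  atom 3: aromatic c, 2 neighbours → 1 H
  atom 4: aromatic c, 2 neighbours → 1 H
  atom 5: aromatic c, 2 neighbours → 1 H
  atom 6: aromatic c, 2 neighbours → 1 H
  atom 7: aromatic c, 3 neighbours → 0 H
  atom 8: C, bond orders sum to 1 (valence 4) → 3 H
Totals → C:8, H:10.

C8H10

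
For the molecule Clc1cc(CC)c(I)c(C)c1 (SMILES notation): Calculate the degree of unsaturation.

Molecular formula: C9H10ClI.
DoU = (2C + 2 + N − H − X) / 2, where X is the halogen count and O/S are ignored.
    = (2·9 + 2 + 0 − 10 − 2) / 2 = 8 / 2 = 4.

4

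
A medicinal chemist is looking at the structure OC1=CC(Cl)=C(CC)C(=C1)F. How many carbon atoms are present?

8

Count every carbon token in the SMILES (each C, including those in ring-closure positions and inside branches).
Carbon count: 8.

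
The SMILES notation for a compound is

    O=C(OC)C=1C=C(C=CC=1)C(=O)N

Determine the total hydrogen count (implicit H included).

9

Walk through each heavy atom and fill implicit hydrogens from standard valence (C 4, N 3, O 2, S 2, halogen 1):
  atom 1: O, bond orders sum to 2 (valence 2) → 0 H
  atom 2: C, bond orders sum to 4 (valence 4) → 0 H
  atom 3: O, bond orders sum to 2 (valence 2) → 0 H
  atom 4: C, bond orders sum to 1 (valence 4) → 3 H
  atom 5: C, bond orders sum to 4 (valence 4) → 0 H
  atom 6: C, bond orders sum to 3 (valence 4) → 1 H
  atom 7: C, bond orders sum to 4 (valence 4) → 0 H
  atom 8: C, bond orders sum to 3 (valence 4) → 1 H
  atom 9: C, bond orders sum to 3 (valence 4) → 1 H
  atom 10: C, bond orders sum to 3 (valence 4) → 1 H
  atom 11: C, bond orders sum to 4 (valence 4) → 0 H
  atom 12: O, bond orders sum to 2 (valence 2) → 0 H
  atom 13: N, bond orders sum to 1 (valence 3) → 2 H
Total hydrogens: 9.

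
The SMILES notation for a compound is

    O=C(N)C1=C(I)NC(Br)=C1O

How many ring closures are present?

In SMILES, each pair of matching ring-closure digits denotes one ring-closing bond; the number of such bonds equals the number of independent rings.
Ring-closure bonds here: 1.

1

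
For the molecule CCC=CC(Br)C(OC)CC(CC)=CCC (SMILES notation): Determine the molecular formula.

Walk through each heavy atom and fill implicit hydrogens from standard valence (C 4, N 3, O 2, S 2, halogen 1):
  atom 1: C, bond orders sum to 1 (valence 4) → 3 H
  atom 2: C, bond orders sum to 2 (valence 4) → 2 H
  atom 3: C, bond orders sum to 3 (valence 4) → 1 H
  atom 4: C, bond orders sum to 3 (valence 4) → 1 H
  atom 5: C, bond orders sum to 3 (valence 4) → 1 H
  atom 6: Br (halogen, monovalent) → 0 H
  atom 7: C, bond orders sum to 3 (valence 4) → 1 H
  atom 8: O, bond orders sum to 2 (valence 2) → 0 H
  atom 9: C, bond orders sum to 1 (valence 4) → 3 H
  atom 10: C, bond orders sum to 2 (valence 4) → 2 H
  atom 11: C, bond orders sum to 4 (valence 4) → 0 H
  atom 12: C, bond orders sum to 2 (valence 4) → 2 H
  atom 13: C, bond orders sum to 1 (valence 4) → 3 H
  atom 14: C, bond orders sum to 3 (valence 4) → 1 H
  atom 15: C, bond orders sum to 2 (valence 4) → 2 H
  atom 16: C, bond orders sum to 1 (valence 4) → 3 H
Totals → C:14, H:25, Br:1, O:1.

C14H25BrO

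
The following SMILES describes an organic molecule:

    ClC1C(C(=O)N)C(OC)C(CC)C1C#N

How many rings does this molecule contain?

1

In SMILES, each pair of matching ring-closure digits denotes one ring-closing bond; the number of such bonds equals the number of independent rings.
Ring-closure bonds here: 1.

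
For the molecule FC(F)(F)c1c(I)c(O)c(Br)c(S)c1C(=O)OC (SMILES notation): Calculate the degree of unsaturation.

Molecular formula: C9H5BrF3IO3S.
DoU = (2C + 2 + N − H − X) / 2, where X is the halogen count and O/S are ignored.
    = (2·9 + 2 + 0 − 5 − 5) / 2 = 10 / 2 = 5.

5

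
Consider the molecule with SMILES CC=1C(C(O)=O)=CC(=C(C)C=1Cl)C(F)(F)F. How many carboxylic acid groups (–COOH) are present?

1

The carboxylic acid motif appears at heavy-atom position 4 in the SMILES.
Carboxylic acid count: 1.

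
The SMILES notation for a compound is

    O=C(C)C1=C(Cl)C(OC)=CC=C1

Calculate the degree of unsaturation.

Molecular formula: C9H9ClO2.
DoU = (2C + 2 + N − H − X) / 2, where X is the halogen count and O/S are ignored.
    = (2·9 + 2 + 0 − 9 − 1) / 2 = 10 / 2 = 5.

5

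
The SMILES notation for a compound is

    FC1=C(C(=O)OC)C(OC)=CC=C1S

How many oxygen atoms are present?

3

Scan the SMILES for O atoms (remember two-letter symbols like Cl and Br are single atoms).
Oxygen count: 3.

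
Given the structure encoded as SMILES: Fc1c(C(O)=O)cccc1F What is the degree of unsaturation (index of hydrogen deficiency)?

5

Molecular formula: C7H4F2O2.
DoU = (2C + 2 + N − H − X) / 2, where X is the halogen count and O/S are ignored.
    = (2·7 + 2 + 0 − 4 − 2) / 2 = 10 / 2 = 5.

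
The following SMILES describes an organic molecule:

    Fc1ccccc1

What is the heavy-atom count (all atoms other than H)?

Every atom symbol written in the SMILES (organic subset) is one heavy atom; implicit H are not written.
Heavy atoms by element → C:6, F:1.
Total: 7.

7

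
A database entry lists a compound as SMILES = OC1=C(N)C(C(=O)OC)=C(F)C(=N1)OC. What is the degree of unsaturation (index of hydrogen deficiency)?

5

Molecular formula: C8H9FN2O4.
DoU = (2C + 2 + N − H − X) / 2, where X is the halogen count and O/S are ignored.
    = (2·8 + 2 + 2 − 9 − 1) / 2 = 10 / 2 = 5.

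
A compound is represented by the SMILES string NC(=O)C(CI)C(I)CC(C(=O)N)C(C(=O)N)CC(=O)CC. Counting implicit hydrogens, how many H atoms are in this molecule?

Walk through each heavy atom and fill implicit hydrogens from standard valence (C 4, N 3, O 2, S 2, halogen 1):
  atom 1: N, bond orders sum to 1 (valence 3) → 2 H
  atom 2: C, bond orders sum to 4 (valence 4) → 0 H
  atom 3: O, bond orders sum to 2 (valence 2) → 0 H
  atom 4: C, bond orders sum to 3 (valence 4) → 1 H
  atom 5: C, bond orders sum to 2 (valence 4) → 2 H
  atom 6: I (halogen, monovalent) → 0 H
  atom 7: C, bond orders sum to 3 (valence 4) → 1 H
  atom 8: I (halogen, monovalent) → 0 H
  atom 9: C, bond orders sum to 2 (valence 4) → 2 H
  atom 10: C, bond orders sum to 3 (valence 4) → 1 H
  atom 11: C, bond orders sum to 4 (valence 4) → 0 H
  atom 12: O, bond orders sum to 2 (valence 2) → 0 H
  atom 13: N, bond orders sum to 1 (valence 3) → 2 H
  atom 14: C, bond orders sum to 3 (valence 4) → 1 H
  atom 15: C, bond orders sum to 4 (valence 4) → 0 H
  atom 16: O, bond orders sum to 2 (valence 2) → 0 H
  atom 17: N, bond orders sum to 1 (valence 3) → 2 H
  atom 18: C, bond orders sum to 2 (valence 4) → 2 H
  atom 19: C, bond orders sum to 4 (valence 4) → 0 H
  atom 20: O, bond orders sum to 2 (valence 2) → 0 H
  atom 21: C, bond orders sum to 2 (valence 4) → 2 H
  atom 22: C, bond orders sum to 1 (valence 4) → 3 H
Total hydrogens: 21.

21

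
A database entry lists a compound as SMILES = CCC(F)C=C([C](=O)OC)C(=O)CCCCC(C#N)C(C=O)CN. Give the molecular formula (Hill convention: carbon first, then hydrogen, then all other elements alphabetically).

C17H25FN2O4

Walk through each heavy atom and fill implicit hydrogens from standard valence (C 4, N 3, O 2, S 2, halogen 1):
  atom 1: C, bond orders sum to 1 (valence 4) → 3 H
  atom 2: C, bond orders sum to 2 (valence 4) → 2 H
  atom 3: C, bond orders sum to 3 (valence 4) → 1 H
  atom 4: F (halogen, monovalent) → 0 H
  atom 5: C, bond orders sum to 3 (valence 4) → 1 H
  atom 6: C, bond orders sum to 4 (valence 4) → 0 H
  atom 7: C with explicit H count 0
  atom 8: O, bond orders sum to 2 (valence 2) → 0 H
  atom 9: O, bond orders sum to 2 (valence 2) → 0 H
  atom 10: C, bond orders sum to 1 (valence 4) → 3 H
  atom 11: C, bond orders sum to 4 (valence 4) → 0 H
  atom 12: O, bond orders sum to 2 (valence 2) → 0 H
  atom 13: C, bond orders sum to 2 (valence 4) → 2 H
  atom 14: C, bond orders sum to 2 (valence 4) → 2 H
  atom 15: C, bond orders sum to 2 (valence 4) → 2 H
  atom 16: C, bond orders sum to 2 (valence 4) → 2 H
  atom 17: C, bond orders sum to 3 (valence 4) → 1 H
  atom 18: C, bond orders sum to 4 (valence 4) → 0 H
  atom 19: N, bond orders sum to 3 (valence 3) → 0 H
  atom 20: C, bond orders sum to 3 (valence 4) → 1 H
  atom 21: C, bond orders sum to 3 (valence 4) → 1 H
  atom 22: O, bond orders sum to 2 (valence 2) → 0 H
  atom 23: C, bond orders sum to 2 (valence 4) → 2 H
  atom 24: N, bond orders sum to 1 (valence 3) → 2 H
Totals → C:17, H:25, F:1, N:2, O:4.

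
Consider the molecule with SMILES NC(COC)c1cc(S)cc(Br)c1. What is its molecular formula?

Walk through each heavy atom and fill implicit hydrogens from standard valence (C 4, N 3, O 2, S 2, halogen 1); for lowercase aromatic atoms, an aromatic c carries 1 H when it has two neighbours and 0 H with three, and aromatic n carries 0 H:
  atom 1: N, bond orders sum to 1 (valence 3) → 2 H
  atom 2: C, bond orders sum to 3 (valence 4) → 1 H
  atom 3: C, bond orders sum to 2 (valence 4) → 2 H
  atom 4: O, bond orders sum to 2 (valence 2) → 0 H
  atom 5: C, bond orders sum to 1 (valence 4) → 3 H
  atom 6: aromatic c, 3 neighbours → 0 H
  atom 7: aromatic c, 2 neighbours → 1 H
  atom 8: aromatic c, 3 neighbours → 0 H
  atom 9: S, bond orders sum to 1 (valence 2) → 1 H
  atom 10: aromatic c, 2 neighbours → 1 H
  atom 11: aromatic c, 3 neighbours → 0 H
  atom 12: Br (halogen, monovalent) → 0 H
  atom 13: aromatic c, 2 neighbours → 1 H
Totals → C:9, H:12, Br:1, N:1, O:1, S:1.

C9H12BrNOS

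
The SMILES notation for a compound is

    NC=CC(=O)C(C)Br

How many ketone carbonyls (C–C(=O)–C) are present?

The ketone motif appears at heavy-atom position 4 in the SMILES.
Other groups present: 1 alkene, 1 primary amine.
Ketone count: 1.

1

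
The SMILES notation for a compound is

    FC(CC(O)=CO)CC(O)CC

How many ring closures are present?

0

In SMILES, each pair of matching ring-closure digits denotes one ring-closing bond; the number of such bonds equals the number of independent rings.
Ring-closure bonds here: 0.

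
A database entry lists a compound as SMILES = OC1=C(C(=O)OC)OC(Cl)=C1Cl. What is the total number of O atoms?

4

Scan the SMILES for O atoms (remember two-letter symbols like Cl and Br are single atoms).
Oxygen count: 4.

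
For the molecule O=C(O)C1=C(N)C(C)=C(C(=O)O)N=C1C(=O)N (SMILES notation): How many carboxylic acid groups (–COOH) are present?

2

The carboxylic acid motif appears at heavy-atom positions 2, 10 in the SMILES.
Other groups present: 1 amide, 1 primary amine.
Carboxylic acid count: 2.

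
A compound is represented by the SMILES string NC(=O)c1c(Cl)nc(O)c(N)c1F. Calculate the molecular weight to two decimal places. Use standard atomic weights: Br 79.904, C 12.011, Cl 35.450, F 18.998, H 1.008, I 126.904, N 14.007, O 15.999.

First, the molecular formula is C6H5ClFN3O2 (counting implicit H from valence).
  C: 6 × 12.011 = 72.066
  Cl: 1 × 35.450 = 35.450
  F: 1 × 18.998 = 18.998
  H: 5 × 1.008 = 5.040
  N: 3 × 14.007 = 42.021
  O: 2 × 15.999 = 31.998
Sum: 6×12.011 + 1×35.450 + 1×18.998 + 5×1.008 + 3×14.007 + 2×15.999 = 205.573 → 205.57 g/mol.

205.57 g/mol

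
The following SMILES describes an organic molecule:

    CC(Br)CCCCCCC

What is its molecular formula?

C9H19Br

Walk through each heavy atom and fill implicit hydrogens from standard valence (C 4, N 3, O 2, S 2, halogen 1):
  atom 1: C, bond orders sum to 1 (valence 4) → 3 H
  atom 2: C, bond orders sum to 3 (valence 4) → 1 H
  atom 3: Br (halogen, monovalent) → 0 H
  atom 4: C, bond orders sum to 2 (valence 4) → 2 H
  atom 5: C, bond orders sum to 2 (valence 4) → 2 H
  atom 6: C, bond orders sum to 2 (valence 4) → 2 H
  atom 7: C, bond orders sum to 2 (valence 4) → 2 H
  atom 8: C, bond orders sum to 2 (valence 4) → 2 H
  atom 9: C, bond orders sum to 2 (valence 4) → 2 H
  atom 10: C, bond orders sum to 1 (valence 4) → 3 H
Totals → C:9, H:19, Br:1.
In Hill order: C9H19Br.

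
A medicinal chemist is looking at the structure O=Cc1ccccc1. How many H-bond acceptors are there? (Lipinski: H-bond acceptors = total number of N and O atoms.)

N atoms: 0; O atoms: 1.
Lipinski HBA = 0 + 1 = 1.

1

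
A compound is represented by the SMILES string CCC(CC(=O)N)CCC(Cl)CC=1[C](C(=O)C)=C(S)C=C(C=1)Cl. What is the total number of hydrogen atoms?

Walk through each heavy atom and fill implicit hydrogens from standard valence (C 4, N 3, O 2, S 2, halogen 1):
  atom 1: C, bond orders sum to 1 (valence 4) → 3 H
  atom 2: C, bond orders sum to 2 (valence 4) → 2 H
  atom 3: C, bond orders sum to 3 (valence 4) → 1 H
  atom 4: C, bond orders sum to 2 (valence 4) → 2 H
  atom 5: C, bond orders sum to 4 (valence 4) → 0 H
  atom 6: O, bond orders sum to 2 (valence 2) → 0 H
  atom 7: N, bond orders sum to 1 (valence 3) → 2 H
  atom 8: C, bond orders sum to 2 (valence 4) → 2 H
  atom 9: C, bond orders sum to 2 (valence 4) → 2 H
  atom 10: C, bond orders sum to 3 (valence 4) → 1 H
  atom 11: Cl (halogen, monovalent) → 0 H
  atom 12: C, bond orders sum to 2 (valence 4) → 2 H
  atom 13: C, bond orders sum to 4 (valence 4) → 0 H
  atom 14: C with explicit H count 0
  atom 15: C, bond orders sum to 4 (valence 4) → 0 H
  atom 16: O, bond orders sum to 2 (valence 2) → 0 H
  atom 17: C, bond orders sum to 1 (valence 4) → 3 H
  atom 18: C, bond orders sum to 4 (valence 4) → 0 H
  atom 19: S, bond orders sum to 1 (valence 2) → 1 H
  atom 20: C, bond orders sum to 3 (valence 4) → 1 H
  atom 21: C, bond orders sum to 4 (valence 4) → 0 H
  atom 22: C, bond orders sum to 3 (valence 4) → 1 H
  atom 23: Cl (halogen, monovalent) → 0 H
Total hydrogens: 23.

23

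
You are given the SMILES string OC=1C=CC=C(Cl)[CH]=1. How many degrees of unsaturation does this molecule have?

4

Molecular formula: C6H5ClO.
DoU = (2C + 2 + N − H − X) / 2, where X is the halogen count and O/S are ignored.
    = (2·6 + 2 + 0 − 5 − 1) / 2 = 8 / 2 = 4.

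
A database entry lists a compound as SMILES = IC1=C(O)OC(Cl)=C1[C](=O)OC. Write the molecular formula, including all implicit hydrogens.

C6H4ClIO4

Walk through each heavy atom and fill implicit hydrogens from standard valence (C 4, N 3, O 2, S 2, halogen 1):
  atom 1: I (halogen, monovalent) → 0 H
  atom 2: C, bond orders sum to 4 (valence 4) → 0 H
  atom 3: C, bond orders sum to 4 (valence 4) → 0 H
  atom 4: O, bond orders sum to 1 (valence 2) → 1 H
  atom 5: O, bond orders sum to 2 (valence 2) → 0 H
  atom 6: C, bond orders sum to 4 (valence 4) → 0 H
  atom 7: Cl (halogen, monovalent) → 0 H
  atom 8: C, bond orders sum to 4 (valence 4) → 0 H
  atom 9: C with explicit H count 0
  atom 10: O, bond orders sum to 2 (valence 2) → 0 H
  atom 11: O, bond orders sum to 2 (valence 2) → 0 H
  atom 12: C, bond orders sum to 1 (valence 4) → 3 H
Totals → C:6, H:4, Cl:1, I:1, O:4.
In Hill order: C6H4ClIO4.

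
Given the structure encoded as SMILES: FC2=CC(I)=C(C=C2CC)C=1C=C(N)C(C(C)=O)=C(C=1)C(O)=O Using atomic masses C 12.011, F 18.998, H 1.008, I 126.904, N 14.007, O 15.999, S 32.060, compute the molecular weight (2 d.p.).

427.21 g/mol

First, the molecular formula is C17H15FINO3 (counting implicit H from valence).
  C: 17 × 12.011 = 204.187
  F: 1 × 18.998 = 18.998
  H: 15 × 1.008 = 15.120
  I: 1 × 126.904 = 126.904
  N: 1 × 14.007 = 14.007
  O: 3 × 15.999 = 47.997
Sum: 17×12.011 + 1×18.998 + 15×1.008 + 1×126.904 + 1×14.007 + 3×15.999 = 427.213 → 427.21 g/mol.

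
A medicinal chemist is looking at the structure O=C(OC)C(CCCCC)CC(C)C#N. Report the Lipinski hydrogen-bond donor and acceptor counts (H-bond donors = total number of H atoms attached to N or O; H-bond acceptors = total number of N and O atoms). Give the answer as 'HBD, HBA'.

Donors: find every N or O and count the H atoms it carries.
  atom 1 (O): bond orders sum to 2 → 0 H
  atom 3 (O): bond orders sum to 2 → 0 H
  atom 15 (N): bond orders sum to 3 → 0 H
Lipinski HBD = 0.
Acceptors: N atoms = 1, O atoms = 2 → HBA = 3.

0, 3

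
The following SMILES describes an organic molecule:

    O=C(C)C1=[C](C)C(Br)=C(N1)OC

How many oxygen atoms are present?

Scan the SMILES for O atoms (remember two-letter symbols like Cl and Br are single atoms).
Oxygen count: 2.

2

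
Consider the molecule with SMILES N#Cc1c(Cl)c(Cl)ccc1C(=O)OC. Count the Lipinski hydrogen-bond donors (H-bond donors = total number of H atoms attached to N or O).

0

Donors: find every N or O and count the H atoms it carries.
  atom 1 (N): bond orders sum to 3 → 0 H
  atom 12 (O): bond orders sum to 2 → 0 H
  atom 13 (O): bond orders sum to 2 → 0 H
Lipinski HBD = 0.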